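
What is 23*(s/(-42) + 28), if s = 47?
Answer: 25967/42 ≈ 618.26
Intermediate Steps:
23*(s/(-42) + 28) = 23*(47/(-42) + 28) = 23*(47*(-1/42) + 28) = 23*(-47/42 + 28) = 23*(1129/42) = 25967/42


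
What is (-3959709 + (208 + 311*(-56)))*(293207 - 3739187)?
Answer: 13704376443660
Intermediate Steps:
(-3959709 + (208 + 311*(-56)))*(293207 - 3739187) = (-3959709 + (208 - 17416))*(-3445980) = (-3959709 - 17208)*(-3445980) = -3976917*(-3445980) = 13704376443660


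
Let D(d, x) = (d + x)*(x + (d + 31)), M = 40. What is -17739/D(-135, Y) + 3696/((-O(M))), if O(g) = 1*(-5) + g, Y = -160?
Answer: -2747289/25960 ≈ -105.83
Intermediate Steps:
D(d, x) = (d + x)*(31 + d + x) (D(d, x) = (d + x)*(x + (31 + d)) = (d + x)*(31 + d + x))
O(g) = -5 + g
-17739/D(-135, Y) + 3696/((-O(M))) = -17739/((-135)² + (-160)² + 31*(-135) + 31*(-160) + 2*(-135)*(-160)) + 3696/((-(-5 + 40))) = -17739/(18225 + 25600 - 4185 - 4960 + 43200) + 3696/((-1*35)) = -17739/77880 + 3696/(-35) = -17739*1/77880 + 3696*(-1/35) = -5913/25960 - 528/5 = -2747289/25960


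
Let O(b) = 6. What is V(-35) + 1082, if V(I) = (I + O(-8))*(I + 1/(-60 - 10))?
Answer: 146819/70 ≈ 2097.4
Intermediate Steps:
V(I) = (6 + I)*(-1/70 + I) (V(I) = (I + 6)*(I + 1/(-60 - 10)) = (6 + I)*(I + 1/(-70)) = (6 + I)*(I - 1/70) = (6 + I)*(-1/70 + I))
V(-35) + 1082 = (-3/35 + (-35)² + (419/70)*(-35)) + 1082 = (-3/35 + 1225 - 419/2) + 1082 = 71079/70 + 1082 = 146819/70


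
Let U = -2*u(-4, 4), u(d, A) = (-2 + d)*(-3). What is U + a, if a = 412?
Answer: 376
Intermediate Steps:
u(d, A) = 6 - 3*d
U = -36 (U = -2*(6 - 3*(-4)) = -2*(6 + 12) = -2*18 = -36)
U + a = -36 + 412 = 376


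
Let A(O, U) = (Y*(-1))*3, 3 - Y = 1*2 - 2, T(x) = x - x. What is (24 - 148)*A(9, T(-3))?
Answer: 1116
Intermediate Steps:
T(x) = 0
Y = 3 (Y = 3 - (1*2 - 2) = 3 - (2 - 2) = 3 - 1*0 = 3 + 0 = 3)
A(O, U) = -9 (A(O, U) = (3*(-1))*3 = -3*3 = -9)
(24 - 148)*A(9, T(-3)) = (24 - 148)*(-9) = -124*(-9) = 1116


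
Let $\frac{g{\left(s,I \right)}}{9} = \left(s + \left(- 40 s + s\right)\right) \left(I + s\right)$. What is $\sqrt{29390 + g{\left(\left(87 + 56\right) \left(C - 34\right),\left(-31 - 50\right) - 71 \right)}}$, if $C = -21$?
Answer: $2 i \sqrt{5391084430} \approx 1.4685 \cdot 10^{5} i$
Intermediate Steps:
$g{\left(s,I \right)} = - 342 s \left(I + s\right)$ ($g{\left(s,I \right)} = 9 \left(s + \left(- 40 s + s\right)\right) \left(I + s\right) = 9 \left(s - 39 s\right) \left(I + s\right) = 9 - 38 s \left(I + s\right) = 9 \left(- 38 s \left(I + s\right)\right) = - 342 s \left(I + s\right)$)
$\sqrt{29390 + g{\left(\left(87 + 56\right) \left(C - 34\right),\left(-31 - 50\right) - 71 \right)}} = \sqrt{29390 - 342 \left(87 + 56\right) \left(-21 - 34\right) \left(\left(\left(-31 - 50\right) - 71\right) + \left(87 + 56\right) \left(-21 - 34\right)\right)} = \sqrt{29390 - 342 \cdot 143 \left(-55\right) \left(\left(-81 - 71\right) + 143 \left(-55\right)\right)} = \sqrt{29390 - - 2689830 \left(-152 - 7865\right)} = \sqrt{29390 - \left(-2689830\right) \left(-8017\right)} = \sqrt{29390 - 21564367110} = \sqrt{-21564337720} = 2 i \sqrt{5391084430}$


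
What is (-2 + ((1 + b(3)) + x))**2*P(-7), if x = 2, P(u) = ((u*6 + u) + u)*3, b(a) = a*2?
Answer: -8232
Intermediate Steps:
b(a) = 2*a
P(u) = 24*u (P(u) = ((6*u + u) + u)*3 = (7*u + u)*3 = (8*u)*3 = 24*u)
(-2 + ((1 + b(3)) + x))**2*P(-7) = (-2 + ((1 + 2*3) + 2))**2*(24*(-7)) = (-2 + ((1 + 6) + 2))**2*(-168) = (-2 + (7 + 2))**2*(-168) = (-2 + 9)**2*(-168) = 7**2*(-168) = 49*(-168) = -8232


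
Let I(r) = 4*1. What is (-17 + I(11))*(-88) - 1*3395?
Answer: -2251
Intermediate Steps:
I(r) = 4
(-17 + I(11))*(-88) - 1*3395 = (-17 + 4)*(-88) - 1*3395 = -13*(-88) - 3395 = 1144 - 3395 = -2251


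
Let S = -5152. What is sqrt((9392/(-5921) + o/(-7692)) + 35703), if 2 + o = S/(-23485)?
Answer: sqrt(208391091012363478025597010)/76400616930 ≈ 188.95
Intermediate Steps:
o = -5974/3355 (o = -2 - 5152/(-23485) = -2 - 5152*(-1/23485) = -2 + 736/3355 = -5974/3355 ≈ -1.7806)
sqrt((9392/(-5921) + o/(-7692)) + 35703) = sqrt((9392/(-5921) - 5974/3355/(-7692)) + 35703) = sqrt((9392*(-1/5921) - 5974/3355*(-1/7692)) + 35703) = sqrt((-9392/5921 + 2987/12903330) + 35703) = sqrt(-121170389333/76400616930 + 35703) = sqrt(2727610055862457/76400616930) = sqrt(208391091012363478025597010)/76400616930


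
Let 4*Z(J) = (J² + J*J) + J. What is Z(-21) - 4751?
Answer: -18143/4 ≈ -4535.8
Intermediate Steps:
Z(J) = J²/2 + J/4 (Z(J) = ((J² + J*J) + J)/4 = ((J² + J²) + J)/4 = (2*J² + J)/4 = (J + 2*J²)/4 = J²/2 + J/4)
Z(-21) - 4751 = (¼)*(-21)*(1 + 2*(-21)) - 4751 = (¼)*(-21)*(1 - 42) - 4751 = (¼)*(-21)*(-41) - 4751 = 861/4 - 4751 = -18143/4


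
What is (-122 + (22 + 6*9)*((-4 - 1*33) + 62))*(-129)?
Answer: -229362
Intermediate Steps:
(-122 + (22 + 6*9)*((-4 - 1*33) + 62))*(-129) = (-122 + (22 + 54)*((-4 - 33) + 62))*(-129) = (-122 + 76*(-37 + 62))*(-129) = (-122 + 76*25)*(-129) = (-122 + 1900)*(-129) = 1778*(-129) = -229362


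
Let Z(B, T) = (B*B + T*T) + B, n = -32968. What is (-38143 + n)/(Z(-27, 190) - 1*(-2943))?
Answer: -71111/39745 ≈ -1.7892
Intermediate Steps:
Z(B, T) = B + B² + T² (Z(B, T) = (B² + T²) + B = B + B² + T²)
(-38143 + n)/(Z(-27, 190) - 1*(-2943)) = (-38143 - 32968)/((-27 + (-27)² + 190²) - 1*(-2943)) = -71111/((-27 + 729 + 36100) + 2943) = -71111/(36802 + 2943) = -71111/39745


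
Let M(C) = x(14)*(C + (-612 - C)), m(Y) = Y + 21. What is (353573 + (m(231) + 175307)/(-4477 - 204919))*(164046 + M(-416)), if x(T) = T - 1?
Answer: 525289651096155/9518 ≈ 5.5189e+10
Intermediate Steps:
m(Y) = 21 + Y
x(T) = -1 + T
M(C) = -7956 (M(C) = (-1 + 14)*(C + (-612 - C)) = 13*(-612) = -7956)
(353573 + (m(231) + 175307)/(-4477 - 204919))*(164046 + M(-416)) = (353573 + ((21 + 231) + 175307)/(-4477 - 204919))*(164046 - 7956) = (353573 + (252 + 175307)/(-209396))*156090 = (353573 + 175559*(-1/209396))*156090 = (353573 - 175559/209396)*156090 = (74036596349/209396)*156090 = 525289651096155/9518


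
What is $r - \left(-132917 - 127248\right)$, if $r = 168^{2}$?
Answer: $288389$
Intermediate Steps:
$r = 28224$
$r - \left(-132917 - 127248\right) = 28224 - \left(-132917 - 127248\right) = 28224 - -260165 = 28224 + 260165 = 288389$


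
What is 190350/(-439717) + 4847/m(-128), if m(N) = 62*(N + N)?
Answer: -5152543499/6979188224 ≈ -0.73827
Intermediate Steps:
m(N) = 124*N (m(N) = 62*(2*N) = 124*N)
190350/(-439717) + 4847/m(-128) = 190350/(-439717) + 4847/((124*(-128))) = 190350*(-1/439717) + 4847/(-15872) = -190350/439717 + 4847*(-1/15872) = -190350/439717 - 4847/15872 = -5152543499/6979188224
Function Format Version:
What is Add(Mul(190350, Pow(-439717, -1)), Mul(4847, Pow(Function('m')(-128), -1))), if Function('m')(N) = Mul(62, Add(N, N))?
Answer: Rational(-5152543499, 6979188224) ≈ -0.73827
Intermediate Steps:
Function('m')(N) = Mul(124, N) (Function('m')(N) = Mul(62, Mul(2, N)) = Mul(124, N))
Add(Mul(190350, Pow(-439717, -1)), Mul(4847, Pow(Function('m')(-128), -1))) = Add(Mul(190350, Pow(-439717, -1)), Mul(4847, Pow(Mul(124, -128), -1))) = Add(Mul(190350, Rational(-1, 439717)), Mul(4847, Pow(-15872, -1))) = Add(Rational(-190350, 439717), Mul(4847, Rational(-1, 15872))) = Add(Rational(-190350, 439717), Rational(-4847, 15872)) = Rational(-5152543499, 6979188224)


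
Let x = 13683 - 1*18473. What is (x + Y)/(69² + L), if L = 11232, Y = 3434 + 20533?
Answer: 19177/15993 ≈ 1.1991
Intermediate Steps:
Y = 23967
x = -4790 (x = 13683 - 18473 = -4790)
(x + Y)/(69² + L) = (-4790 + 23967)/(69² + 11232) = 19177/(4761 + 11232) = 19177/15993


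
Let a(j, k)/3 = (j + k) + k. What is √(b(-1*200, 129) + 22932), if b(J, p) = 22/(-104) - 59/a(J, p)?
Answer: √117332062887/2262 ≈ 151.43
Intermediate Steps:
a(j, k) = 3*j + 6*k (a(j, k) = 3*((j + k) + k) = 3*(j + 2*k) = 3*j + 6*k)
b(J, p) = -11/52 - 59/(3*J + 6*p) (b(J, p) = 22/(-104) - 59/(3*J + 6*p) = 22*(-1/104) - 59/(3*J + 6*p) = -11/52 - 59/(3*J + 6*p))
√(b(-1*200, 129) + 22932) = √((-3068 - 66*129 - (-33)*200)/(156*(-1*200 + 2*129)) + 22932) = √((-3068 - 8514 - 33*(-200))/(156*(-200 + 258)) + 22932) = √((1/156)*(-3068 - 8514 + 6600)/58 + 22932) = √((1/156)*(1/58)*(-4982) + 22932) = √(-2491/4524 + 22932) = √(103741877/4524) = √117332062887/2262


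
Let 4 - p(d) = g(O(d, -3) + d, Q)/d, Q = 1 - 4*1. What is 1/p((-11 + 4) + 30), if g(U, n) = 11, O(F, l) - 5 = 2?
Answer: 23/81 ≈ 0.28395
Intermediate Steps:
O(F, l) = 7 (O(F, l) = 5 + 2 = 7)
Q = -3 (Q = 1 - 4 = -3)
p(d) = 4 - 11/d
1/p((-11 + 4) + 30) = 1/(4 - 11/((-11 + 4) + 30)) = 1/(4 - 11/(-7 + 30)) = 1/(4 - 11/23) = 1/(81/23) = 23/81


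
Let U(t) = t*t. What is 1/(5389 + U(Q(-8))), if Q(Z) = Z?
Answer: 1/5453 ≈ 0.00018339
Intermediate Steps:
U(t) = t**2
1/(5389 + U(Q(-8))) = 1/(5389 + (-8)**2) = 1/(5389 + 64) = 1/5453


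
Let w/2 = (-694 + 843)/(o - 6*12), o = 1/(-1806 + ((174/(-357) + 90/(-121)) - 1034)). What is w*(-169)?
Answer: 2060354141456/2945598335 ≈ 699.47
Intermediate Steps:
o = -14399/40910888 (o = 1/(-1806 + ((174*(-1/357) + 90*(-1/121)) - 1034)) = 1/(-1806 + ((-58/119 - 90/121) - 1034)) = 1/(-1806 + (-17728/14399 - 1034)) = 1/(-1806 - 14906294/14399) = 1/(-40910888/14399) = -14399/40910888 ≈ -0.00035196)
w = -12191444624/2945598335 (w = 2*((-694 + 843)/(-14399/40910888 - 6*12)) = 2*(149/(-14399/40910888 - 72)) = 2*(149/(-2945598335/40910888)) = 2*(149*(-40910888/2945598335)) = 2*(-6095722312/2945598335) = -12191444624/2945598335 ≈ -4.1389)
w*(-169) = -12191444624/2945598335*(-169) = 2060354141456/2945598335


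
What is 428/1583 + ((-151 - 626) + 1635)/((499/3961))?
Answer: 5380099226/789917 ≈ 6811.0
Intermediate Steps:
428/1583 + ((-151 - 626) + 1635)/((499/3961)) = 428*(1/1583) + (-777 + 1635)/((499*(1/3961))) = 428/1583 + 858/(499/3961) = 428/1583 + 858*(3961/499) = 428/1583 + 3398538/499 = 5380099226/789917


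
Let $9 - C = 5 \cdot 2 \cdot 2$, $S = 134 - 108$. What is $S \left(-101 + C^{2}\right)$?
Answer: $520$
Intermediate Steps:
$S = 26$ ($S = 134 - 108 = 26$)
$C = -11$ ($C = 9 - 5 \cdot 2 \cdot 2 = 9 - 10 \cdot 2 = 9 - 20 = -11$)
$S \left(-101 + C^{2}\right) = 26 \left(-101 + \left(-11\right)^{2}\right) = 26 \left(-101 + 121\right) = 26 \cdot 20 = 520$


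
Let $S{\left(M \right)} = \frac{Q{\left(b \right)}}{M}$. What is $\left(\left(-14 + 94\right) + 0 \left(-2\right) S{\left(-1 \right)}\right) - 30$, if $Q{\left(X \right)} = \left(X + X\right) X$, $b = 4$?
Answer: $50$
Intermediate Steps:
$Q{\left(X \right)} = 2 X^{2}$ ($Q{\left(X \right)} = 2 X X = 2 X^{2}$)
$S{\left(M \right)} = \frac{32}{M}$ ($S{\left(M \right)} = \frac{2 \cdot 4^{2}}{M} = \frac{2 \cdot 16}{M} = \frac{32}{M}$)
$\left(\left(-14 + 94\right) + 0 \left(-2\right) S{\left(-1 \right)}\right) - 30 = \left(\left(-14 + 94\right) + 0 \left(-2\right) \frac{32}{-1}\right) - 30 = \left(80 + 0 \cdot 32 \left(-1\right)\right) - 30 = \left(80 + 0 \left(-32\right)\right) - 30 = \left(80 + 0\right) - 30 = 80 - 30 = 50$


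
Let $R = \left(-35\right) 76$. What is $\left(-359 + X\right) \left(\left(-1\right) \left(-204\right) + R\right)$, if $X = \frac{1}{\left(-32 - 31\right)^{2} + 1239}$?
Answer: $\frac{573988997}{651} \approx 8.817 \cdot 10^{5}$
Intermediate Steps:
$R = -2660$
$X = \frac{1}{5208}$ ($X = \frac{1}{\left(-63\right)^{2} + 1239} = \frac{1}{3969 + 1239} = \frac{1}{5208} \approx 0.00019201$)
$\left(-359 + X\right) \left(\left(-1\right) \left(-204\right) + R\right) = \left(-359 + \frac{1}{5208}\right) \left(\left(-1\right) \left(-204\right) - 2660\right) = - \frac{1869671 \left(204 - 2660\right)}{5208} = \left(- \frac{1869671}{5208}\right) \left(-2456\right) = \frac{573988997}{651}$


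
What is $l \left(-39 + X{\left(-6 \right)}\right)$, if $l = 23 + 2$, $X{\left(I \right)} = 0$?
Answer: $-975$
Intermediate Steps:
$l = 25$
$l \left(-39 + X{\left(-6 \right)}\right) = 25 \left(-39 + 0\right) = 25 \left(-39\right) = -975$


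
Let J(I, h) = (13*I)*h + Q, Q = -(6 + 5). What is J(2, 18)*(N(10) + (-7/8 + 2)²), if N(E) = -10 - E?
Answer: -547943/64 ≈ -8561.6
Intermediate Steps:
Q = -11 (Q = -1*11 = -11)
J(I, h) = -11 + 13*I*h (J(I, h) = (13*I)*h - 11 = 13*I*h - 11 = -11 + 13*I*h)
J(2, 18)*(N(10) + (-7/8 + 2)²) = (-11 + 13*2*18)*((-10 - 1*10) + (-7/8 + 2)²) = (-11 + 468)*((-10 - 10) + (-7*⅛ + 2)²) = 457*(-20 + (-7/8 + 2)²) = 457*(-20 + (9/8)²) = 457*(-20 + 81/64) = 457*(-1199/64) = -547943/64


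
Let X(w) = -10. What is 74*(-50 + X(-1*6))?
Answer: -4440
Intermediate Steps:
74*(-50 + X(-1*6)) = 74*(-50 - 10) = 74*(-60) = -4440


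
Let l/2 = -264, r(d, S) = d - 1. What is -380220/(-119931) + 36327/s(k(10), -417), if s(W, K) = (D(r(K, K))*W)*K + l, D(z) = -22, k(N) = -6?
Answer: 1863650267/740533948 ≈ 2.5166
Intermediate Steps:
r(d, S) = -1 + d
l = -528 (l = 2*(-264) = -528)
s(W, K) = -528 - 22*K*W (s(W, K) = (-22*W)*K - 528 = -22*K*W - 528 = -528 - 22*K*W)
-380220/(-119931) + 36327/s(k(10), -417) = -380220/(-119931) + 36327/(-528 - 22*(-417)*(-6)) = -380220*(-1/119931) + 36327/(-528 - 55044) = 126740/39977 + 36327/(-55572) = 126740/39977 + 36327*(-1/55572) = 126740/39977 - 12109/18524 = 1863650267/740533948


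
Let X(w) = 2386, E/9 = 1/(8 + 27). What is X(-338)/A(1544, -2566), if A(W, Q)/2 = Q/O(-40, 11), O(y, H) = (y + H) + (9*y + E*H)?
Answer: 8062294/44905 ≈ 179.54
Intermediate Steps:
E = 9/35 (E = 9/(8 + 27) = 9/35 ≈ 0.25714)
O(y, H) = 10*y + 44*H/35 (O(y, H) = (y + H) + (9*y + 9*H/35) = (H + y) + (9*y + 9*H/35) = 10*y + 44*H/35)
A(W, Q) = -35*Q/6758 (A(W, Q) = 2*(Q/(10*(-40) + (44/35)*11)) = 2*(Q/(-400 + 484/35)) = 2*(Q/(-13516/35)) = 2*(Q*(-35/13516)) = 2*(-35*Q/13516) = -35*Q/6758)
X(-338)/A(1544, -2566) = 2386/((-35/6758*(-2566))) = 2386/(44905/3379) = 2386*(3379/44905) = 8062294/44905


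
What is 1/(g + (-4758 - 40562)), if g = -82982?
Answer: -1/128302 ≈ -7.7941e-6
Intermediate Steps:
1/(g + (-4758 - 40562)) = 1/(-82982 + (-4758 - 40562)) = 1/(-82982 - 45320) = 1/(-128302) = -1/128302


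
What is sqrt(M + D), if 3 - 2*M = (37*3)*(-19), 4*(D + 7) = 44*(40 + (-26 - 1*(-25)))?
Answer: sqrt(1478) ≈ 38.445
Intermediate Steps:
D = 422 (D = -7 + (44*(40 + (-26 - 1*(-25))))/4 = -7 + (44*(40 + (-26 + 25)))/4 = -7 + (44*(40 - 1))/4 = -7 + (44*39)/4 = -7 + (1/4)*1716 = -7 + 429 = 422)
M = 1056 (M = 3/2 - 37*3*(-19)/2 = 3/2 - 111*(-19)/2 = 3/2 - 1/2*(-2109) = 3/2 + 2109/2 = 1056)
sqrt(M + D) = sqrt(1056 + 422) = sqrt(1478)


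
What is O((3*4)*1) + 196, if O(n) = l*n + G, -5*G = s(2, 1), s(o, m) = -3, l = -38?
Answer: -1297/5 ≈ -259.40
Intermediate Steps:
G = 3/5 (G = -1/5*(-3) = 3/5 ≈ 0.60000)
O(n) = 3/5 - 38*n (O(n) = -38*n + 3/5 = 3/5 - 38*n)
O((3*4)*1) + 196 = (3/5 - 38*3*4) + 196 = (3/5 - 456) + 196 = -2277/5 + 196 = -1297/5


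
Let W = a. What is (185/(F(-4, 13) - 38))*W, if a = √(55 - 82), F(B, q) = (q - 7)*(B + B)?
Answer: -555*I*√3/86 ≈ -11.178*I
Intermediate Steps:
F(B, q) = 2*B*(-7 + q) (F(B, q) = (-7 + q)*(2*B) = 2*B*(-7 + q))
a = 3*I*√3 (a = √(-27) = 3*I*√3 ≈ 5.1962*I)
W = 3*I*√3 ≈ 5.1962*I
(185/(F(-4, 13) - 38))*W = (185/(2*(-4)*(-7 + 13) - 38))*(3*I*√3) = (185/(2*(-4)*6 - 38))*(3*I*√3) = (185/(-48 - 38))*(3*I*√3) = (185/(-86))*(3*I*√3) = (-1/86*185)*(3*I*√3) = -555*I*√3/86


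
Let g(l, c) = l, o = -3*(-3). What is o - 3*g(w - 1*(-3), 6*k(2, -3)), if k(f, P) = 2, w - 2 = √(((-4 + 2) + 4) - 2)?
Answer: -6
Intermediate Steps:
o = 9
w = 2 (w = 2 + √(((-4 + 2) + 4) - 2) = 2 + √((-2 + 4) - 2) = 2 + √(2 - 2) = 2 + √0 = 2 + 0 = 2)
o - 3*g(w - 1*(-3), 6*k(2, -3)) = 9 - 3*(2 - 1*(-3)) = 9 - 3*(2 + 3) = 9 - 3*5 = 9 - 15 = -6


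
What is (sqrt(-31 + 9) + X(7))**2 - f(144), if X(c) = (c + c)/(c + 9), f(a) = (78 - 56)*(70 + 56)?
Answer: -178767/64 + 7*I*sqrt(22)/4 ≈ -2793.2 + 8.2082*I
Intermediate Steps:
f(a) = 2772 (f(a) = 22*126 = 2772)
X(c) = 2*c/(9 + c) (X(c) = (2*c)/(9 + c) = 2*c/(9 + c))
(sqrt(-31 + 9) + X(7))**2 - f(144) = (sqrt(-31 + 9) + 2*7/(9 + 7))**2 - 1*2772 = (sqrt(-22) + 2*7/16)**2 - 2772 = (I*sqrt(22) + 2*7*(1/16))**2 - 2772 = (I*sqrt(22) + 7/8)**2 - 2772 = (7/8 + I*sqrt(22))**2 - 2772 = -2772 + (7/8 + I*sqrt(22))**2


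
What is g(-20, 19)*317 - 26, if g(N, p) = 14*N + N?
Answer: -95126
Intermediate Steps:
g(N, p) = 15*N
g(-20, 19)*317 - 26 = (15*(-20))*317 - 26 = -300*317 - 26 = -95100 - 26 = -95126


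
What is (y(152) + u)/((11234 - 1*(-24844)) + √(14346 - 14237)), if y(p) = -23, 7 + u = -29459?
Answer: -1063904142/1301621975 + 29489*√109/1301621975 ≈ -0.81713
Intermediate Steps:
u = -29466 (u = -7 - 29459 = -29466)
(y(152) + u)/((11234 - 1*(-24844)) + √(14346 - 14237)) = (-23 - 29466)/((11234 - 1*(-24844)) + √(14346 - 14237)) = -29489/((11234 + 24844) + √109) = -29489/(36078 + √109)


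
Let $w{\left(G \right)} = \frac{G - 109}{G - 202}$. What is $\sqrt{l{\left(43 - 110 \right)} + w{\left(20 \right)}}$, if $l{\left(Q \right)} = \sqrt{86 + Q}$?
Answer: $\frac{\sqrt{16198 + 33124 \sqrt{19}}}{182} \approx 2.2018$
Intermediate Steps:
$w{\left(G \right)} = \frac{-109 + G}{-202 + G}$
$\sqrt{l{\left(43 - 110 \right)} + w{\left(20 \right)}} = \sqrt{\sqrt{86 + \left(43 - 110\right)} + \frac{-109 + 20}{-202 + 20}} = \sqrt{\sqrt{86 + \left(43 - 110\right)} + \frac{1}{-182} \left(-89\right)} = \sqrt{\sqrt{86 - 67} - - \frac{89}{182}} = \sqrt{\sqrt{19} + \frac{89}{182}} = \sqrt{\frac{89}{182} + \sqrt{19}}$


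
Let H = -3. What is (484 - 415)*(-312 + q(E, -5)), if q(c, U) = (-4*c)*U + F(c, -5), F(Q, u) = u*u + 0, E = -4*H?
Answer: -3243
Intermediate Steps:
E = 12 (E = -4*(-3) = 12)
F(Q, u) = u**2 (F(Q, u) = u**2 + 0 = u**2)
q(c, U) = 25 - 4*U*c (q(c, U) = (-4*c)*U + (-5)**2 = -4*U*c + 25 = 25 - 4*U*c)
(484 - 415)*(-312 + q(E, -5)) = (484 - 415)*(-312 + (25 - 4*(-5)*12)) = 69*(-312 + (25 + 240)) = 69*(-312 + 265) = 69*(-47) = -3243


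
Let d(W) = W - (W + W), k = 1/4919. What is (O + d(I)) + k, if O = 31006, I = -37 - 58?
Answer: 152985820/4919 ≈ 31101.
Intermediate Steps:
k = 1/4919 ≈ 0.00020329
I = -95
d(W) = -W (d(W) = W - 2*W = -W)
(O + d(I)) + k = (31006 - 1*(-95)) + 1/4919 = (31006 + 95) + 1/4919 = 31101 + 1/4919 = 152985820/4919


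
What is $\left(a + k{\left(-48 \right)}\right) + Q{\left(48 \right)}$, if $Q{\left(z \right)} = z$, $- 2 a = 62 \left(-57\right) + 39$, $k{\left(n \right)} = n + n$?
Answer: $\frac{3399}{2} \approx 1699.5$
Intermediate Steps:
$k{\left(n \right)} = 2 n$
$a = \frac{3495}{2}$ ($a = - \frac{62 \left(-57\right) + 39}{2} = - \frac{-3534 + 39}{2} = \left(- \frac{1}{2}\right) \left(-3495\right) = \frac{3495}{2} \approx 1747.5$)
$\left(a + k{\left(-48 \right)}\right) + Q{\left(48 \right)} = \left(\frac{3495}{2} + 2 \left(-48\right)\right) + 48 = \left(\frac{3495}{2} - 96\right) + 48 = \frac{3303}{2} + 48 = \frac{3399}{2}$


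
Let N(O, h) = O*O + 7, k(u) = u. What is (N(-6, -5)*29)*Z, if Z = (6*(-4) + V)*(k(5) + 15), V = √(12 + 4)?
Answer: -498800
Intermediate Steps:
V = 4 (V = √16 = 4)
N(O, h) = 7 + O² (N(O, h) = O² + 7 = 7 + O²)
Z = -400 (Z = (6*(-4) + 4)*(5 + 15) = (-24 + 4)*20 = -20*20 = -400)
(N(-6, -5)*29)*Z = ((7 + (-6)²)*29)*(-400) = ((7 + 36)*29)*(-400) = (43*29)*(-400) = 1247*(-400) = -498800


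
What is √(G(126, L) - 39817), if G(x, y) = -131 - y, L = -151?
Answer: I*√39797 ≈ 199.49*I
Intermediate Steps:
√(G(126, L) - 39817) = √((-131 - 1*(-151)) - 39817) = √((-131 + 151) - 39817) = √(20 - 39817) = √(-39797) = I*√39797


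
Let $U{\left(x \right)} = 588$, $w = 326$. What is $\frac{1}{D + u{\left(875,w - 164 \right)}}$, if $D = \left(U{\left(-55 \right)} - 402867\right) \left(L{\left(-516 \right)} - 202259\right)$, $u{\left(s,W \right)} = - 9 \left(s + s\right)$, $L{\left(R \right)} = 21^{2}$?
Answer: $\frac{1}{81187127472} \approx 1.2317 \cdot 10^{-11}$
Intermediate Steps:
$L{\left(R \right)} = 441$
$u{\left(s,W \right)} = - 18 s$ ($u{\left(s,W \right)} = - 9 \cdot 2 s = - 18 s$)
$D = 81187143222$ ($D = \left(588 - 402867\right) \left(441 - 202259\right) = \left(-402279\right) \left(-201818\right) = 81187143222$)
$\frac{1}{D + u{\left(875,w - 164 \right)}} = \frac{1}{81187143222 - 15750} = \frac{1}{81187127472}$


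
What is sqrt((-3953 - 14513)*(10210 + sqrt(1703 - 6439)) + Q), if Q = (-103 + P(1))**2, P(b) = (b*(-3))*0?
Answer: sqrt(-188527251 - 147728*I*sqrt(74)) ≈ 46.28 - 13731.0*I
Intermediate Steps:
P(b) = 0 (P(b) = -3*b*0 = 0)
Q = 10609 (Q = (-103 + 0)**2 = (-103)**2 = 10609)
sqrt((-3953 - 14513)*(10210 + sqrt(1703 - 6439)) + Q) = sqrt((-3953 - 14513)*(10210 + sqrt(1703 - 6439)) + 10609) = sqrt(-18466*(10210 + sqrt(-4736)) + 10609) = sqrt(-18466*(10210 + 8*I*sqrt(74)) + 10609) = sqrt((-188537860 - 147728*I*sqrt(74)) + 10609) = sqrt(-188527251 - 147728*I*sqrt(74))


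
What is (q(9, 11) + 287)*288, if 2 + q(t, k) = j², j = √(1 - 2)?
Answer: 81792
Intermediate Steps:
j = I (j = √(-1) = I ≈ 1.0*I)
q(t, k) = -3 (q(t, k) = -2 + I² = -2 - 1 = -3)
(q(9, 11) + 287)*288 = (-3 + 287)*288 = 284*288 = 81792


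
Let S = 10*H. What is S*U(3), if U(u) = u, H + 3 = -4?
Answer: -210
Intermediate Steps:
H = -7 (H = -3 - 4 = -7)
S = -70 (S = 10*(-7) = -70)
S*U(3) = -70*3 = -210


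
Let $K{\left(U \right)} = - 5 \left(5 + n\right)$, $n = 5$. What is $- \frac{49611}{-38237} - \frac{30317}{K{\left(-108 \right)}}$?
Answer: $\frac{1161711679}{1911850} \approx 607.64$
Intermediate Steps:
$K{\left(U \right)} = -50$ ($K{\left(U \right)} = - 5 \left(5 + 5\right) = \left(-5\right) 10 = -50$)
$- \frac{49611}{-38237} - \frac{30317}{K{\left(-108 \right)}} = - \frac{49611}{-38237} - \frac{30317}{-50} = \left(-49611\right) \left(- \frac{1}{38237}\right) - - \frac{30317}{50} = \frac{49611}{38237} + \frac{30317}{50} = \frac{1161711679}{1911850}$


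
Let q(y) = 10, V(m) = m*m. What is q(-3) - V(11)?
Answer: -111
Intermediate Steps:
V(m) = m**2
q(-3) - V(11) = 10 - 1*11**2 = 10 - 1*121 = 10 - 121 = -111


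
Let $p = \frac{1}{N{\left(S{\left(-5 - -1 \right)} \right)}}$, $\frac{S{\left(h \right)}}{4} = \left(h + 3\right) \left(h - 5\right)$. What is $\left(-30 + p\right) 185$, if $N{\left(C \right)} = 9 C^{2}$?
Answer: $- \frac{64735015}{11664} \approx -5550.0$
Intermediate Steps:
$S{\left(h \right)} = 4 \left(-5 + h\right) \left(3 + h\right)$ ($S{\left(h \right)} = 4 \left(h + 3\right) \left(h - 5\right) = 4 \left(3 + h\right) \left(-5 + h\right) = 4 \left(-5 + h\right) \left(3 + h\right)$)
$p = \frac{1}{11664}$ ($p = \frac{1}{9 \left(-60 - 8 \left(-5 - -1\right) + 4 \left(-5 - -1\right)^{2}\right)^{2}} = \frac{1}{9 \left(-60 - 8 \left(-5 + 1\right) + 4 \left(-5 + 1\right)^{2}\right)^{2}} = \frac{1}{9 \left(-60 - -32 + 4 \left(-4\right)^{2}\right)^{2}} = \frac{1}{9 \left(-60 + 32 + 4 \cdot 16\right)^{2}} = \frac{1}{9 \left(-60 + 32 + 64\right)^{2}} = \frac{1}{9 \cdot 36^{2}} = \frac{1}{9 \cdot 1296} = \frac{1}{11664} \approx 8.5734 \cdot 10^{-5}$)
$\left(-30 + p\right) 185 = \left(-30 + \frac{1}{11664}\right) 185 = \left(- \frac{349919}{11664}\right) 185 = - \frac{64735015}{11664}$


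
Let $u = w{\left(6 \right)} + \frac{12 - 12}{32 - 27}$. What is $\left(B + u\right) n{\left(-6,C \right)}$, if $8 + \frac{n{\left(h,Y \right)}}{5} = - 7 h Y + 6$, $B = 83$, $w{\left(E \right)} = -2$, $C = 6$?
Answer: $101250$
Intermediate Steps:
$n{\left(h,Y \right)} = -10 - 35 Y h$ ($n{\left(h,Y \right)} = -40 + 5 \left(- 7 h Y + 6\right) = -40 + 5 \left(- 7 Y h + 6\right) = -40 + 5 \left(6 - 7 Y h\right) = -40 - \left(-30 + 35 Y h\right) = -10 - 35 Y h$)
$u = -2$ ($u = -2 + \frac{12 - 12}{32 - 27} = -2 + \frac{0}{5} = -2 + 0 \cdot \frac{1}{5} = -2 + 0 = -2$)
$\left(B + u\right) n{\left(-6,C \right)} = \left(83 - 2\right) \left(-10 - 210 \left(-6\right)\right) = 81 \left(-10 + 1260\right) = 81 \cdot 1250 = 101250$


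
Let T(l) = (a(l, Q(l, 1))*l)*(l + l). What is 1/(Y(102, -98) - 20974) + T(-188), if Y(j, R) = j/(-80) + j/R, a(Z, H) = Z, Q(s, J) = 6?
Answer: -546372494404136/41113579 ≈ -1.3289e+7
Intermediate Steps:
Y(j, R) = -j/80 + j/R (Y(j, R) = j*(-1/80) + j/R = -j/80 + j/R)
T(l) = 2*l³ (T(l) = (l*l)*(l + l) = l²*(2*l) = 2*l³)
1/(Y(102, -98) - 20974) + T(-188) = 1/((-1/80*102 + 102/(-98)) - 20974) + 2*(-188)³ = 1/((-51/40 + 102*(-1/98)) - 20974) + 2*(-6644672) = 1/((-51/40 - 51/49) - 20974) - 13289344 = 1/(-4539/1960 - 20974) - 13289344 = 1/(-41113579/1960) - 13289344 = -1960/41113579 - 13289344 = -546372494404136/41113579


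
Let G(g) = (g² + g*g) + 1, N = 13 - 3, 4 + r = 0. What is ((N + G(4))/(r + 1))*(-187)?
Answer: 8041/3 ≈ 2680.3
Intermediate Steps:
r = -4 (r = -4 + 0 = -4)
N = 10
G(g) = 1 + 2*g² (G(g) = (g² + g²) + 1 = 2*g² + 1 = 1 + 2*g²)
((N + G(4))/(r + 1))*(-187) = ((10 + (1 + 2*4²))/(-4 + 1))*(-187) = ((10 + (1 + 2*16))/(-3))*(-187) = ((10 + (1 + 32))*(-⅓))*(-187) = ((10 + 33)*(-⅓))*(-187) = (43*(-⅓))*(-187) = -43/3*(-187) = 8041/3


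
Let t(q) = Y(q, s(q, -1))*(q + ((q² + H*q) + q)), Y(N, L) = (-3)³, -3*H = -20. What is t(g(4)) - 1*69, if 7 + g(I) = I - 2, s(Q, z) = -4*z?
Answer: 426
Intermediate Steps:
H = 20/3 (H = -⅓*(-20) = 20/3 ≈ 6.6667)
Y(N, L) = -27
g(I) = -9 + I (g(I) = -7 + (I - 2) = -7 + (-2 + I) = -9 + I)
t(q) = -234*q - 27*q² (t(q) = -27*(q + ((q² + 20*q/3) + q)) = -27*(q + (q² + 23*q/3)) = -27*(q² + 26*q/3) = -234*q - 27*q²)
t(g(4)) - 1*69 = -9*(-9 + 4)*(26 + 3*(-9 + 4)) - 1*69 = -9*(-5)*(26 + 3*(-5)) - 69 = -9*(-5)*(26 - 15) - 69 = -9*(-5)*11 - 69 = 495 - 69 = 426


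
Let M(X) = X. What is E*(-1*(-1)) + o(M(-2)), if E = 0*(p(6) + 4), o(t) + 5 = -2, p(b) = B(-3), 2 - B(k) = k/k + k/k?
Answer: -7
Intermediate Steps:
B(k) = 0 (B(k) = 2 - (k/k + k/k) = 2 - (1 + 1) = 2 - 1*2 = 2 - 2 = 0)
p(b) = 0
o(t) = -7 (o(t) = -5 - 2 = -7)
E = 0 (E = 0*(0 + 4) = 0*4 = 0)
E*(-1*(-1)) + o(M(-2)) = 0*(-1*(-1)) - 7 = 0*1 - 7 = 0 - 7 = -7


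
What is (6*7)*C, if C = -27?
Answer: -1134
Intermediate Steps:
(6*7)*C = (6*7)*(-27) = 42*(-27) = -1134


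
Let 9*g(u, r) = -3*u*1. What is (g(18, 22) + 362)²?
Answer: 126736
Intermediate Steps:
g(u, r) = -u/3 (g(u, r) = (-3*u*1)/9 = (-3*u)/9 = -u/3)
(g(18, 22) + 362)² = (-⅓*18 + 362)² = (-6 + 362)² = 356² = 126736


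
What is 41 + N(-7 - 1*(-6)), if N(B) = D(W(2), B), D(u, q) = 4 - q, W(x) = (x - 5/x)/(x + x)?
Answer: 46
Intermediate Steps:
W(x) = (x - 5/x)/(2*x) (W(x) = (x - 5/x)/((2*x)) = (x - 5/x)*(1/(2*x)) = (x - 5/x)/(2*x))
N(B) = 4 - B
41 + N(-7 - 1*(-6)) = 41 + (4 - (-7 - 1*(-6))) = 41 + (4 - (-7 + 6)) = 41 + (4 - 1*(-1)) = 41 + (4 + 1) = 41 + 5 = 46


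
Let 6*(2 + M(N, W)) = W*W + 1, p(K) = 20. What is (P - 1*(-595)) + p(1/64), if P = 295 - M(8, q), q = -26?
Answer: 4795/6 ≈ 799.17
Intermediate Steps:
M(N, W) = -11/6 + W**2/6 (M(N, W) = -2 + (W*W + 1)/6 = -2 + (W**2 + 1)/6 = -2 + (1 + W**2)/6 = -2 + (1/6 + W**2/6) = -11/6 + W**2/6)
P = 1105/6 (P = 295 - (-11/6 + (1/6)*(-26)**2) = 295 - (-11/6 + (1/6)*676) = 295 - (-11/6 + 338/3) = 295 - 1*665/6 = 295 - 665/6 = 1105/6 ≈ 184.17)
(P - 1*(-595)) + p(1/64) = (1105/6 - 1*(-595)) + 20 = (1105/6 + 595) + 20 = 4675/6 + 20 = 4795/6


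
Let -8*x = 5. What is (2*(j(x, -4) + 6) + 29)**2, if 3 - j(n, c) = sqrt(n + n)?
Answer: (47 - I*sqrt(5))**2 ≈ 2204.0 - 210.19*I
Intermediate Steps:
x = -5/8 (x = -1/8*5 = -5/8 ≈ -0.62500)
j(n, c) = 3 - sqrt(2)*sqrt(n) (j(n, c) = 3 - sqrt(n + n) = 3 - sqrt(2*n) = 3 - sqrt(2)*sqrt(n))
(2*(j(x, -4) + 6) + 29)**2 = (2*((3 - sqrt(2)*sqrt(-5/8)) + 6) + 29)**2 = (2*((3 - sqrt(2)*I*sqrt(10)/4) + 6) + 29)**2 = (2*((3 - I*sqrt(5)/2) + 6) + 29)**2 = (2*(9 - I*sqrt(5)/2) + 29)**2 = ((18 - I*sqrt(5)) + 29)**2 = (47 - I*sqrt(5))**2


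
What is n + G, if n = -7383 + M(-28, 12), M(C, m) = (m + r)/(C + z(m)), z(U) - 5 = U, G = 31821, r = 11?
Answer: 268795/11 ≈ 24436.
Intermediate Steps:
z(U) = 5 + U
M(C, m) = (11 + m)/(5 + C + m) (M(C, m) = (m + 11)/(C + (5 + m)) = (11 + m)/(5 + C + m))
n = -81236/11 (n = -7383 + (11 + 12)/(5 - 28 + 12) = -7383 + 23/(-11) = -7383 - 1/11*23 = -7383 - 23/11 = -81236/11 ≈ -7385.1)
n + G = -81236/11 + 31821 = 268795/11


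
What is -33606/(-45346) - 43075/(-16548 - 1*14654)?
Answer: 1500926681/707442946 ≈ 2.1216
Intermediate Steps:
-33606/(-45346) - 43075/(-16548 - 1*14654) = -33606*(-1/45346) - 43075/(-16548 - 14654) = 16803/22673 - 43075/(-31202) = 16803/22673 - 43075*(-1/31202) = 16803/22673 + 43075/31202 = 1500926681/707442946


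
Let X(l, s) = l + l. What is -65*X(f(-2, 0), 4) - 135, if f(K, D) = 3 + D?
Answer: -525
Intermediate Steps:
X(l, s) = 2*l
-65*X(f(-2, 0), 4) - 135 = -130*(3 + 0) - 135 = -130*3 - 135 = -65*6 - 135 = -390 - 135 = -525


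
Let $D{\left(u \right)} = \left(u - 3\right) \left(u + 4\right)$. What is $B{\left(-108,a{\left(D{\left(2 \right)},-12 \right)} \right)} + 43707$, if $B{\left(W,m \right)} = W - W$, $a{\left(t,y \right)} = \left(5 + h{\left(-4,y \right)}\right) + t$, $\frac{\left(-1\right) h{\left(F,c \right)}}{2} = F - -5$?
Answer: $43707$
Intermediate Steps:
$h{\left(F,c \right)} = -10 - 2 F$ ($h{\left(F,c \right)} = - 2 \left(F - -5\right) = - 2 \left(F + 5\right) = - 2 \left(5 + F\right) = -10 - 2 F$)
$D{\left(u \right)} = \left(-3 + u\right) \left(4 + u\right)$
$a{\left(t,y \right)} = 3 + t$ ($a{\left(t,y \right)} = \left(5 - 2\right) + t = 3 + t$)
$B{\left(W,m \right)} = 0$
$B{\left(-108,a{\left(D{\left(2 \right)},-12 \right)} \right)} + 43707 = 0 + 43707 = 43707$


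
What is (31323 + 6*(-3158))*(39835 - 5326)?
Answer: 427048875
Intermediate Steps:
(31323 + 6*(-3158))*(39835 - 5326) = (31323 - 18948)*34509 = 12375*34509 = 427048875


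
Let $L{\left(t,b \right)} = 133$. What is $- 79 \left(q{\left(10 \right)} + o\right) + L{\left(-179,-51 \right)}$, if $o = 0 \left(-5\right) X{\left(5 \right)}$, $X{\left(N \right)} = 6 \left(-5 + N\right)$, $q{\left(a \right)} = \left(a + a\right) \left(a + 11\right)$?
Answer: $-33047$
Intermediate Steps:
$q{\left(a \right)} = 2 a \left(11 + a\right)$
$X{\left(N \right)} = -30 + 6 N$
$o = 0$ ($o = 0 \left(-5\right) \left(-30 + 6 \cdot 5\right) = 0 \left(-30 + 30\right) = 0 \cdot 0 = 0$)
$- 79 \left(q{\left(10 \right)} + o\right) + L{\left(-179,-51 \right)} = - 79 \left(2 \cdot 10 \left(11 + 10\right) + 0\right) + 133 = - 79 \left(2 \cdot 10 \cdot 21 + 0\right) + 133 = - 79 \left(420 + 0\right) + 133 = \left(-79\right) 420 + 133 = -33180 + 133 = -33047$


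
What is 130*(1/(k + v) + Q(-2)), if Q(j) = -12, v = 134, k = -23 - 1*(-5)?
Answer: -90415/58 ≈ -1558.9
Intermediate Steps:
k = -18 (k = -23 + 5 = -18)
130*(1/(k + v) + Q(-2)) = 130*(1/(-18 + 134) - 12) = 130*(1/116 - 12) = 130*(-1391/116) = -90415/58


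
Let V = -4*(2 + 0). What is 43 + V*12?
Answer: -53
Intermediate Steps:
V = -8 (V = -4*2 = -8)
43 + V*12 = 43 - 8*12 = 43 - 96 = -53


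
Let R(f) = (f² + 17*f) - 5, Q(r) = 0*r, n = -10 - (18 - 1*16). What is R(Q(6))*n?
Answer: 60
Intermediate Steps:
n = -12 (n = -10 - (18 - 16) = -10 - 1*2 = -10 - 2 = -12)
Q(r) = 0
R(f) = -5 + f² + 17*f
R(Q(6))*n = (-5 + 0² + 17*0)*(-12) = (-5 + 0 + 0)*(-12) = -5*(-12) = 60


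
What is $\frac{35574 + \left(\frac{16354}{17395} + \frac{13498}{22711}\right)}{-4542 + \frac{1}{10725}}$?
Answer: $- \frac{2318975008586610}{296068194700537} \approx -7.8326$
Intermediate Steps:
$\frac{35574 + \left(\frac{16354}{17395} + \frac{13498}{22711}\right)}{-4542 + \frac{1}{10725}} = \frac{35574 + \left(16354 \cdot \frac{1}{17395} + 13498 \cdot \frac{1}{22711}\right)}{-4542 + \frac{1}{10725}} = \frac{35574 + \left(\frac{16354}{17395} + \frac{13498}{22711}\right)}{- \frac{48712949}{10725}} = \left(35574 + \frac{606213404}{395057845}\right) \left(- \frac{10725}{48712949}\right) = \frac{14054393991434}{395057845} \left(- \frac{10725}{48712949}\right) = - \frac{2318975008586610}{296068194700537}$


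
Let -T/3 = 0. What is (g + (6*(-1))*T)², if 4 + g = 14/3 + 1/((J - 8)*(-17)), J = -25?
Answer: 15625/34969 ≈ 0.44682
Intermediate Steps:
T = 0 (T = -3*0 = 0)
g = 125/187 (g = -4 + (14/3 + 1/(-25 - 8*(-17))) = -4 + (14*(⅓) - 1/17/(-33)) = -4 + (14/3 - 1/33*(-1/17)) = -4 + (14/3 + 1/561) = -4 + 873/187 = 125/187 ≈ 0.66845)
(g + (6*(-1))*T)² = (125/187 + (6*(-1))*0)² = (125/187 - 6*0)² = (125/187 + 0)² = (125/187)² = 15625/34969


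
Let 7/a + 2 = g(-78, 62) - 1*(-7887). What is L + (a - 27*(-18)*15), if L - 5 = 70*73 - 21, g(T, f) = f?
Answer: 98415655/7947 ≈ 12384.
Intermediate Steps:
a = 7/7947 (a = 7/(-2 + (62 - 1*(-7887))) = 7/(-2 + (62 + 7887)) = 7/(-2 + 7949) = 7/7947 ≈ 0.00088084)
L = 5094 (L = 5 + (70*73 - 21) = 5 + (5110 - 21) = 5 + 5089 = 5094)
L + (a - 27*(-18)*15) = 5094 + (7/7947 - 27*(-18)*15) = 5094 + (7/7947 - (-486)*15) = 5094 + (7/7947 - 1*(-7290)) = 5094 + (7/7947 + 7290) = 5094 + 57933637/7947 = 98415655/7947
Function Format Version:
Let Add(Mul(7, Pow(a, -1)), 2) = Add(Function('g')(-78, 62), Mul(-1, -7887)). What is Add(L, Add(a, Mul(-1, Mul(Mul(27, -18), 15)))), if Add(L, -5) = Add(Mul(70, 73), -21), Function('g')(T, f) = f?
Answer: Rational(98415655, 7947) ≈ 12384.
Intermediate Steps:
a = Rational(7, 7947) (a = Mul(7, Pow(Add(-2, Add(62, Mul(-1, -7887))), -1)) = Mul(7, Pow(Add(-2, Add(62, 7887)), -1)) = Mul(7, Pow(Add(-2, 7949), -1)) = Mul(7, Pow(7947, -1)) = Mul(7, Rational(1, 7947)) = Rational(7, 7947) ≈ 0.00088084)
L = 5094 (L = Add(5, Add(Mul(70, 73), -21)) = Add(5, Add(5110, -21)) = Add(5, 5089) = 5094)
Add(L, Add(a, Mul(-1, Mul(Mul(27, -18), 15)))) = Add(5094, Add(Rational(7, 7947), Mul(-1, Mul(Mul(27, -18), 15)))) = Add(5094, Add(Rational(7, 7947), Mul(-1, Mul(-486, 15)))) = Add(5094, Add(Rational(7, 7947), Mul(-1, -7290))) = Add(5094, Add(Rational(7, 7947), 7290)) = Add(5094, Rational(57933637, 7947)) = Rational(98415655, 7947)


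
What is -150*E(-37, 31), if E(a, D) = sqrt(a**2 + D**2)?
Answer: -150*sqrt(2330) ≈ -7240.5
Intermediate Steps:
E(a, D) = sqrt(D**2 + a**2)
-150*E(-37, 31) = -150*sqrt(31**2 + (-37)**2) = -150*sqrt(961 + 1369) = -150*sqrt(2330)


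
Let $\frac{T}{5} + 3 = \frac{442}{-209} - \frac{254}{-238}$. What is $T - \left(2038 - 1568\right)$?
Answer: $- \frac{12192710}{24871} \approx -490.24$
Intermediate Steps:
$T = - \frac{503340}{24871}$ ($T = -15 + 5 \left(\frac{442}{-209} - \frac{254}{-238}\right) = -15 + 5 \left(442 \left(- \frac{1}{209}\right) - - \frac{127}{119}\right) = -15 + 5 \left(- \frac{442}{209} + \frac{127}{119}\right) = -15 + 5 \left(- \frac{26055}{24871}\right) = -15 - \frac{130275}{24871} = - \frac{503340}{24871} \approx -20.238$)
$T - \left(2038 - 1568\right) = - \frac{503340}{24871} - \left(2038 - 1568\right) = - \frac{503340}{24871} - 470 = - \frac{12192710}{24871}$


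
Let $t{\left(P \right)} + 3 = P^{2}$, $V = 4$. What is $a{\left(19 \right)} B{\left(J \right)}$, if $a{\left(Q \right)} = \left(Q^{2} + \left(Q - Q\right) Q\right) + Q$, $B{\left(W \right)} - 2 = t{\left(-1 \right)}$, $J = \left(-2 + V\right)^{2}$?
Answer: $0$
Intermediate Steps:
$t{\left(P \right)} = -3 + P^{2}$
$J = 4$ ($J = \left(-2 + 4\right)^{2} = 2^{2} = 4$)
$B{\left(W \right)} = 0$ ($B{\left(W \right)} = 2 - \left(3 - \left(-1\right)^{2}\right) = 2 + \left(-3 + 1\right) = 2 - 2 = 0$)
$a{\left(Q \right)} = Q + Q^{2}$ ($a{\left(Q \right)} = \left(Q^{2} + 0 Q\right) + Q = \left(Q^{2} + 0\right) + Q = Q^{2} + Q = Q + Q^{2}$)
$a{\left(19 \right)} B{\left(J \right)} = 19 \left(1 + 19\right) 0 = 19 \cdot 20 \cdot 0 = 380 \cdot 0 = 0$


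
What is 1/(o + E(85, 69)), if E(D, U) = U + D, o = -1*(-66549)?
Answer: 1/66703 ≈ 1.4992e-5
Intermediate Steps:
o = 66549
E(D, U) = D + U
1/(o + E(85, 69)) = 1/(66549 + (85 + 69)) = 1/(66549 + 154) = 1/66703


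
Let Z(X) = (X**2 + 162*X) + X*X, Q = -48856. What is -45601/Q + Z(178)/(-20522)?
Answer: -57562821/16171336 ≈ -3.5596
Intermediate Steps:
Z(X) = 2*X**2 + 162*X (Z(X) = (X**2 + 162*X) + X**2 = 2*X**2 + 162*X)
-45601/Q + Z(178)/(-20522) = -45601/(-48856) + (2*178*(81 + 178))/(-20522) = -45601*(-1/48856) + (2*178*259)*(-1/20522) = 1471/1576 + 92204*(-1/20522) = 1471/1576 - 46102/10261 = -57562821/16171336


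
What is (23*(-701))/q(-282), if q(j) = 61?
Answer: -16123/61 ≈ -264.31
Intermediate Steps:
(23*(-701))/q(-282) = (23*(-701))/61 = -16123*1/61 = -16123/61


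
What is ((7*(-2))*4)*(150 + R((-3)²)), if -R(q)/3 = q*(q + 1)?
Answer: 6720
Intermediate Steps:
R(q) = -3*q*(1 + q) (R(q) = -3*q*(q + 1) = -3*q*(1 + q))
((7*(-2))*4)*(150 + R((-3)²)) = ((7*(-2))*4)*(150 - 3*(-3)²*(1 + (-3)²)) = (-14*4)*(150 - 3*9*(1 + 9)) = -56*(150 - 3*9*10) = -56*(150 - 270) = -56*(-120) = 6720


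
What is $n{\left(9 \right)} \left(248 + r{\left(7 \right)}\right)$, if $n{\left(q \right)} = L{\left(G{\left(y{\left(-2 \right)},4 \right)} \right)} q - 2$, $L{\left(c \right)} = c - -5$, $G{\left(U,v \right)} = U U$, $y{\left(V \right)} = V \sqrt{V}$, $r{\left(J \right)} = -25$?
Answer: $-6467$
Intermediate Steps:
$y{\left(V \right)} = V^{\frac{3}{2}}$
$G{\left(U,v \right)} = U^{2}$
$L{\left(c \right)} = 5 + c$ ($L{\left(c \right)} = c + 5 = 5 + c$)
$n{\left(q \right)} = -2 - 3 q$ ($n{\left(q \right)} = \left(5 + \left(\left(-2\right)^{\frac{3}{2}}\right)^{2}\right) q - 2 = \left(5 + \left(- 2 i \sqrt{2}\right)^{2}\right) q - 2 = \left(5 - 8\right) q - 2 = - 3 q - 2 = -2 - 3 q$)
$n{\left(9 \right)} \left(248 + r{\left(7 \right)}\right) = \left(-2 - 27\right) \left(248 - 25\right) = \left(-2 - 27\right) 223 = \left(-29\right) 223 = -6467$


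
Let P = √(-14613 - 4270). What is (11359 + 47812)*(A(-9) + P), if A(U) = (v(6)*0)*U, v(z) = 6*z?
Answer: 59171*I*√18883 ≈ 8.131e+6*I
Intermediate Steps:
P = I*√18883 (P = √(-18883) = I*√18883 ≈ 137.42*I)
A(U) = 0 (A(U) = ((6*6)*0)*U = (36*0)*U = 0*U = 0)
(11359 + 47812)*(A(-9) + P) = (11359 + 47812)*(0 + I*√18883) = 59171*(I*√18883) = 59171*I*√18883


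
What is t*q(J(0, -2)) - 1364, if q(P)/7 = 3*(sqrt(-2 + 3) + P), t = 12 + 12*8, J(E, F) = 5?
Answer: 12244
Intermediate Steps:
t = 108 (t = 12 + 96 = 108)
q(P) = 21 + 21*P (q(P) = 7*(3*(sqrt(-2 + 3) + P)) = 7*(3*(sqrt(1) + P)) = 7*(3*(1 + P)) = 7*(3 + 3*P) = 21 + 21*P)
t*q(J(0, -2)) - 1364 = 108*(21 + 21*5) - 1364 = 108*(21 + 105) - 1364 = 108*126 - 1364 = 13608 - 1364 = 12244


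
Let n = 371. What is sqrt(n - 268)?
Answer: sqrt(103) ≈ 10.149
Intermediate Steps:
sqrt(n - 268) = sqrt(371 - 268) = sqrt(103)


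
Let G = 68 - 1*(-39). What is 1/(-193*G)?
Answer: -1/20651 ≈ -4.8424e-5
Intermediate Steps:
G = 107 (G = 68 + 39 = 107)
1/(-193*G) = 1/(-193*107) = 1/(-20651) = -1/20651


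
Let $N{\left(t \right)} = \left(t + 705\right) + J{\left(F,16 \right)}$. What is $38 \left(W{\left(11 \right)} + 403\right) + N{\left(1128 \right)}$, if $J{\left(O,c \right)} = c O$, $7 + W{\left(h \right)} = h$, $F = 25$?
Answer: $17699$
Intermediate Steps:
$W{\left(h \right)} = -7 + h$
$J{\left(O,c \right)} = O c$
$N{\left(t \right)} = 1105 + t$ ($N{\left(t \right)} = \left(t + 705\right) + 25 \cdot 16 = \left(705 + t\right) + 400 = 1105 + t$)
$38 \left(W{\left(11 \right)} + 403\right) + N{\left(1128 \right)} = 38 \left(\left(-7 + 11\right) + 403\right) + \left(1105 + 1128\right) = 38 \left(4 + 403\right) + 2233 = 38 \cdot 407 + 2233 = 15466 + 2233 = 17699$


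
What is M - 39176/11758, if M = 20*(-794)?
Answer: -93378108/5879 ≈ -15883.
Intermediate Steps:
M = -15880
M - 39176/11758 = -15880 - 39176/11758 = -15880 - 1*19588/5879 = -15880 - 19588/5879 = -93378108/5879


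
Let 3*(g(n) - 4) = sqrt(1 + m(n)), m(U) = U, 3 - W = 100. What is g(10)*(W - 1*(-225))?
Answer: 512 + 128*sqrt(11)/3 ≈ 653.51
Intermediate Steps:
W = -97 (W = 3 - 1*100 = 3 - 100 = -97)
g(n) = 4 + sqrt(1 + n)/3
g(10)*(W - 1*(-225)) = (4 + sqrt(1 + 10)/3)*(-97 - 1*(-225)) = (4 + sqrt(11)/3)*(-97 + 225) = (4 + sqrt(11)/3)*128 = 512 + 128*sqrt(11)/3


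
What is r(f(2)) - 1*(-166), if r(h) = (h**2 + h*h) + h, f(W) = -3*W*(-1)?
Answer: 244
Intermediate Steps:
f(W) = 3*W
r(h) = h + 2*h**2 (r(h) = (h**2 + h**2) + h = 2*h**2 + h = h + 2*h**2)
r(f(2)) - 1*(-166) = (3*2)*(1 + 2*(3*2)) - 1*(-166) = 6*(1 + 2*6) + 166 = 6*(1 + 12) + 166 = 6*13 + 166 = 78 + 166 = 244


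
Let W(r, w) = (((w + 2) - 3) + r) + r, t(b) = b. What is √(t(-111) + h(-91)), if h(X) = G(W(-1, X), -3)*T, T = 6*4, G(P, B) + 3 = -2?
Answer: I*√231 ≈ 15.199*I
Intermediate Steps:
W(r, w) = -1 + w + 2*r (W(r, w) = (((2 + w) - 3) + r) + r = ((-1 + w) + r) + r = (-1 + r + w) + r = -1 + w + 2*r)
G(P, B) = -5 (G(P, B) = -3 - 2 = -5)
T = 24
h(X) = -120 (h(X) = -5*24 = -120)
√(t(-111) + h(-91)) = √(-111 - 120) = √(-231) = I*√231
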